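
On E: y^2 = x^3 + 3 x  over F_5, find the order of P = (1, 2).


Compute successive multiples of P until we hit O:
  1P = (1, 2)
  2P = (4, 1)
  3P = (4, 4)
  4P = (1, 3)
  5P = O

ord(P) = 5


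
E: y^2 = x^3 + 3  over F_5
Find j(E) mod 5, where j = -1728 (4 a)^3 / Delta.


Delta = -16(4 a^3 + 27 b^2) mod 5 = 2
-1728 * (4 a)^3 = -1728 * (4*0)^3 mod 5 = 0
j = 0 * 2^(-1) mod 5 = 0

j = 0 (mod 5)


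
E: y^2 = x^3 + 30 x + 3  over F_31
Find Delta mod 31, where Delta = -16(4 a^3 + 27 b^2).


4 a^3 + 27 b^2 = 4*30^3 + 27*3^2 = 108000 + 243 = 108243
Delta = -16 * (108243) = -1731888
Delta mod 31 = 20

Delta = 20 (mod 31)


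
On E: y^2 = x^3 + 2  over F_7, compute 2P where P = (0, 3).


Doubling: s = (3 x1^2 + a) / (2 y1)
s = (3*0^2 + 0) / (2*3) mod 7 = 0
x3 = s^2 - 2 x1 mod 7 = 0^2 - 2*0 = 0
y3 = s (x1 - x3) - y1 mod 7 = 0 * (0 - 0) - 3 = 4

2P = (0, 4)


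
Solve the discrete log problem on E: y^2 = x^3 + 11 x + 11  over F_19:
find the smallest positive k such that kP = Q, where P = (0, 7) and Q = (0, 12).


Enumerate multiples of P until we hit Q = (0, 12):
  1P = (0, 7)
  2P = (17, 0)
  3P = (0, 12)
Match found at i = 3.

k = 3


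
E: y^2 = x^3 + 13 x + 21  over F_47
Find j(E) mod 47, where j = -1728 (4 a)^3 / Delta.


Delta = -16(4 a^3 + 27 b^2) mod 47 = 42
-1728 * (4 a)^3 = -1728 * (4*13)^3 mod 47 = 12
j = 12 * 42^(-1) mod 47 = 7

j = 7 (mod 47)


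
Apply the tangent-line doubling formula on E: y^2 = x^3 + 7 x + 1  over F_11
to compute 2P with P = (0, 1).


Doubling: s = (3 x1^2 + a) / (2 y1)
s = (3*0^2 + 7) / (2*1) mod 11 = 9
x3 = s^2 - 2 x1 mod 11 = 9^2 - 2*0 = 4
y3 = s (x1 - x3) - y1 mod 11 = 9 * (0 - 4) - 1 = 7

2P = (4, 7)


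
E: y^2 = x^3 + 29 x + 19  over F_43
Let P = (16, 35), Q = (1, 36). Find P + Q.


P != Q, so use the chord formula.
s = (y2 - y1) / (x2 - x1) = (1) / (28) mod 43 = 20
x3 = s^2 - x1 - x2 mod 43 = 20^2 - 16 - 1 = 39
y3 = s (x1 - x3) - y1 mod 43 = 20 * (16 - 39) - 35 = 21

P + Q = (39, 21)


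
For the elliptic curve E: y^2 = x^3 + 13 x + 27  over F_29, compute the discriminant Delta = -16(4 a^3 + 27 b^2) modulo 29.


4 a^3 + 27 b^2 = 4*13^3 + 27*27^2 = 8788 + 19683 = 28471
Delta = -16 * (28471) = -455536
Delta mod 29 = 25

Delta = 25 (mod 29)


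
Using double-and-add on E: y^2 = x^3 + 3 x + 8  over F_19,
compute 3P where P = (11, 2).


k = 3 = 11_2 (binary, LSB first: 11)
Double-and-add from P = (11, 2):
  bit 0 = 1: acc = O + (11, 2) = (11, 2)
  bit 1 = 1: acc = (11, 2) + (14, 18) = (14, 1)

3P = (14, 1)


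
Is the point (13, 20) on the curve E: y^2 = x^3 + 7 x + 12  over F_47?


Check whether y^2 = x^3 + 7 x + 12 (mod 47) for (x, y) = (13, 20).
LHS: y^2 = 20^2 mod 47 = 24
RHS: x^3 + 7 x + 12 = 13^3 + 7*13 + 12 mod 47 = 44
LHS != RHS

No, not on the curve


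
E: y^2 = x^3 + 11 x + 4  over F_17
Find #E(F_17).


For each x in F_17, count y with y^2 = x^3 + 11 x + 4 mod 17:
  x = 0: RHS = 4, y in [2, 15]  -> 2 point(s)
  x = 1: RHS = 16, y in [4, 13]  -> 2 point(s)
  x = 2: RHS = 0, y in [0]  -> 1 point(s)
  x = 3: RHS = 13, y in [8, 9]  -> 2 point(s)
  x = 7: RHS = 16, y in [4, 13]  -> 2 point(s)
  x = 8: RHS = 9, y in [3, 14]  -> 2 point(s)
  x = 9: RHS = 16, y in [4, 13]  -> 2 point(s)
  x = 10: RHS = 9, y in [3, 14]  -> 2 point(s)
  x = 13: RHS = 15, y in [7, 10]  -> 2 point(s)
  x = 15: RHS = 8, y in [5, 12]  -> 2 point(s)
  x = 16: RHS = 9, y in [3, 14]  -> 2 point(s)
Affine points: 21. Add the point at infinity: total = 22.

#E(F_17) = 22


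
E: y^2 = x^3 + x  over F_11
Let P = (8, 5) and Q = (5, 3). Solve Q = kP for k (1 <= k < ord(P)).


Enumerate multiples of P until we hit Q = (5, 3):
  1P = (8, 5)
  2P = (9, 1)
  3P = (10, 3)
  4P = (5, 3)
Match found at i = 4.

k = 4


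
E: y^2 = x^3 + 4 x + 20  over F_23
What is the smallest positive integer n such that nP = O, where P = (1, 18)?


Compute successive multiples of P until we hit O:
  1P = (1, 18)
  2P = (7, 0)
  3P = (1, 5)
  4P = O

ord(P) = 4


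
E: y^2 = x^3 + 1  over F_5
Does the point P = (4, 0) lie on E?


Check whether y^2 = x^3 + 0 x + 1 (mod 5) for (x, y) = (4, 0).
LHS: y^2 = 0^2 mod 5 = 0
RHS: x^3 + 0 x + 1 = 4^3 + 0*4 + 1 mod 5 = 0
LHS = RHS

Yes, on the curve


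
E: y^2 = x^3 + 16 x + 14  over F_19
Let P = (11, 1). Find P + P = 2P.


Doubling: s = (3 x1^2 + a) / (2 y1)
s = (3*11^2 + 16) / (2*1) mod 19 = 9
x3 = s^2 - 2 x1 mod 19 = 9^2 - 2*11 = 2
y3 = s (x1 - x3) - y1 mod 19 = 9 * (11 - 2) - 1 = 4

2P = (2, 4)


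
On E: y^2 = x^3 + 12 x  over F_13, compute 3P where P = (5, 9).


k = 3 = 11_2 (binary, LSB first: 11)
Double-and-add from P = (5, 9):
  bit 0 = 1: acc = O + (5, 9) = (5, 9)
  bit 1 = 1: acc = (5, 9) + (0, 0) = (5, 4)

3P = (5, 4)


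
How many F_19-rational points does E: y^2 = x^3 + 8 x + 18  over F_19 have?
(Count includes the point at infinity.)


For each x in F_19, count y with y^2 = x^3 + 8 x + 18 mod 19:
  x = 2: RHS = 4, y in [2, 17]  -> 2 point(s)
  x = 4: RHS = 0, y in [0]  -> 1 point(s)
  x = 6: RHS = 16, y in [4, 15]  -> 2 point(s)
  x = 8: RHS = 5, y in [9, 10]  -> 2 point(s)
  x = 13: RHS = 1, y in [1, 18]  -> 2 point(s)
  x = 14: RHS = 5, y in [9, 10]  -> 2 point(s)
  x = 15: RHS = 17, y in [6, 13]  -> 2 point(s)
  x = 16: RHS = 5, y in [9, 10]  -> 2 point(s)
  x = 18: RHS = 9, y in [3, 16]  -> 2 point(s)
Affine points: 17. Add the point at infinity: total = 18.

#E(F_19) = 18


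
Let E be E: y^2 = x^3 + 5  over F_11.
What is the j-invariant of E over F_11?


Delta = -16(4 a^3 + 27 b^2) mod 11 = 2
-1728 * (4 a)^3 = -1728 * (4*0)^3 mod 11 = 0
j = 0 * 2^(-1) mod 11 = 0

j = 0 (mod 11)


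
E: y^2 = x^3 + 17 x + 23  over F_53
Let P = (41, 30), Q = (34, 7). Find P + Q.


P != Q, so use the chord formula.
s = (y2 - y1) / (x2 - x1) = (30) / (46) mod 53 = 26
x3 = s^2 - x1 - x2 mod 53 = 26^2 - 41 - 34 = 18
y3 = s (x1 - x3) - y1 mod 53 = 26 * (41 - 18) - 30 = 38

P + Q = (18, 38)


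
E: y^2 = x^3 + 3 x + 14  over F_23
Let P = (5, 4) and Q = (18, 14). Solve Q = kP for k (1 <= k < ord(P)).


Enumerate multiples of P until we hit Q = (18, 14):
  1P = (5, 4)
  2P = (6, 15)
  3P = (18, 14)
Match found at i = 3.

k = 3


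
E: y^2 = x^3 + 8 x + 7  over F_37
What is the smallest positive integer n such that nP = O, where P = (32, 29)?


Compute successive multiples of P until we hit O:
  1P = (32, 29)
  2P = (20, 29)
  3P = (22, 8)
  4P = (27, 0)
  5P = (22, 29)
  6P = (20, 8)
  7P = (32, 8)
  8P = O

ord(P) = 8


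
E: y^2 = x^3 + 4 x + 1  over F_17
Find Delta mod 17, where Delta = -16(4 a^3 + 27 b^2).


4 a^3 + 27 b^2 = 4*4^3 + 27*1^2 = 256 + 27 = 283
Delta = -16 * (283) = -4528
Delta mod 17 = 11

Delta = 11 (mod 17)


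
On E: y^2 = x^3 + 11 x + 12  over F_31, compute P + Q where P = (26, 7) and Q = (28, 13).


P != Q, so use the chord formula.
s = (y2 - y1) / (x2 - x1) = (6) / (2) mod 31 = 3
x3 = s^2 - x1 - x2 mod 31 = 3^2 - 26 - 28 = 17
y3 = s (x1 - x3) - y1 mod 31 = 3 * (26 - 17) - 7 = 20

P + Q = (17, 20)


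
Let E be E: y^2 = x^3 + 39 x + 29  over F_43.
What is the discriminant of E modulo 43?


4 a^3 + 27 b^2 = 4*39^3 + 27*29^2 = 237276 + 22707 = 259983
Delta = -16 * (259983) = -4159728
Delta mod 43 = 6

Delta = 6 (mod 43)


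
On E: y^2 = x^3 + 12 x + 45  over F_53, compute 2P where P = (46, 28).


Doubling: s = (3 x1^2 + a) / (2 y1)
s = (3*46^2 + 12) / (2*28) mod 53 = 0
x3 = s^2 - 2 x1 mod 53 = 0^2 - 2*46 = 14
y3 = s (x1 - x3) - y1 mod 53 = 0 * (46 - 14) - 28 = 25

2P = (14, 25)


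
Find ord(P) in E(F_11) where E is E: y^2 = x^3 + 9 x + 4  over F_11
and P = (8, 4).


Compute successive multiples of P until we hit O:
  1P = (8, 4)
  2P = (7, 6)
  3P = (0, 2)
  4P = (1, 6)
  5P = (5, 3)
  6P = (3, 5)
  7P = (4, 4)
  8P = (10, 7)
  ... (continuing to 18P)
  18P = O

ord(P) = 18


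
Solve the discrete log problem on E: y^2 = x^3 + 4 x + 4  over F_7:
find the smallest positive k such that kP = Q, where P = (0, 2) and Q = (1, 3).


Enumerate multiples of P until we hit Q = (1, 3):
  1P = (0, 2)
  2P = (1, 4)
  3P = (3, 6)
  4P = (5, 3)
  5P = (4, 0)
  6P = (5, 4)
  7P = (3, 1)
  8P = (1, 3)
Match found at i = 8.

k = 8


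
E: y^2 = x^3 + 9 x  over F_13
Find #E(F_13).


For each x in F_13, count y with y^2 = x^3 + 9 x + 0 mod 13:
  x = 0: RHS = 0, y in [0]  -> 1 point(s)
  x = 1: RHS = 10, y in [6, 7]  -> 2 point(s)
  x = 2: RHS = 0, y in [0]  -> 1 point(s)
  x = 4: RHS = 9, y in [3, 10]  -> 2 point(s)
  x = 5: RHS = 1, y in [1, 12]  -> 2 point(s)
  x = 6: RHS = 10, y in [6, 7]  -> 2 point(s)
  x = 7: RHS = 3, y in [4, 9]  -> 2 point(s)
  x = 8: RHS = 12, y in [5, 8]  -> 2 point(s)
  x = 9: RHS = 4, y in [2, 11]  -> 2 point(s)
  x = 11: RHS = 0, y in [0]  -> 1 point(s)
  x = 12: RHS = 3, y in [4, 9]  -> 2 point(s)
Affine points: 19. Add the point at infinity: total = 20.

#E(F_13) = 20


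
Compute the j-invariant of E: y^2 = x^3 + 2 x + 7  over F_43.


Delta = -16(4 a^3 + 27 b^2) mod 43 = 35
-1728 * (4 a)^3 = -1728 * (4*2)^3 mod 43 = 32
j = 32 * 35^(-1) mod 43 = 39

j = 39 (mod 43)


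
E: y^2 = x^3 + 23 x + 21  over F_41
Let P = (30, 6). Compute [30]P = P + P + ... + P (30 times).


k = 30 = 11110_2 (binary, LSB first: 01111)
Double-and-add from P = (30, 6):
  bit 0 = 0: acc unchanged = O
  bit 1 = 1: acc = O + (26, 27) = (26, 27)
  bit 2 = 1: acc = (26, 27) + (22, 8) = (13, 4)
  bit 3 = 1: acc = (13, 4) + (34, 3) = (39, 7)
  bit 4 = 1: acc = (39, 7) + (15, 16) = (7, 22)

30P = (7, 22)


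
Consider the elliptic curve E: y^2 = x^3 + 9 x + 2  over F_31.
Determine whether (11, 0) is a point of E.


Check whether y^2 = x^3 + 9 x + 2 (mod 31) for (x, y) = (11, 0).
LHS: y^2 = 0^2 mod 31 = 0
RHS: x^3 + 9 x + 2 = 11^3 + 9*11 + 2 mod 31 = 6
LHS != RHS

No, not on the curve


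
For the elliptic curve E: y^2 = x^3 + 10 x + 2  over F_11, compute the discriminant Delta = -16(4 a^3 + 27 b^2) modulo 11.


4 a^3 + 27 b^2 = 4*10^3 + 27*2^2 = 4000 + 108 = 4108
Delta = -16 * (4108) = -65728
Delta mod 11 = 8

Delta = 8 (mod 11)


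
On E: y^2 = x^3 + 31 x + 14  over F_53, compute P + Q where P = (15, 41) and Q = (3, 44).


P != Q, so use the chord formula.
s = (y2 - y1) / (x2 - x1) = (3) / (41) mod 53 = 13
x3 = s^2 - x1 - x2 mod 53 = 13^2 - 15 - 3 = 45
y3 = s (x1 - x3) - y1 mod 53 = 13 * (15 - 45) - 41 = 46

P + Q = (45, 46)


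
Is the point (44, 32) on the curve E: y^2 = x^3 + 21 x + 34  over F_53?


Check whether y^2 = x^3 + 21 x + 34 (mod 53) for (x, y) = (44, 32).
LHS: y^2 = 32^2 mod 53 = 17
RHS: x^3 + 21 x + 34 = 44^3 + 21*44 + 34 mod 53 = 17
LHS = RHS

Yes, on the curve


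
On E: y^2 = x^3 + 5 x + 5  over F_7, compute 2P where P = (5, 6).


Doubling: s = (3 x1^2 + a) / (2 y1)
s = (3*5^2 + 5) / (2*6) mod 7 = 2
x3 = s^2 - 2 x1 mod 7 = 2^2 - 2*5 = 1
y3 = s (x1 - x3) - y1 mod 7 = 2 * (5 - 1) - 6 = 2

2P = (1, 2)


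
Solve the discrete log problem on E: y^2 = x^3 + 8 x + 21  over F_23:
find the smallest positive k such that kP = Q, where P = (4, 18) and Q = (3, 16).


Enumerate multiples of P until we hit Q = (3, 16):
  1P = (4, 18)
  2P = (16, 17)
  3P = (7, 11)
  4P = (20, 4)
  5P = (3, 7)
  6P = (22, 14)
  7P = (5, 18)
  8P = (14, 5)
  9P = (6, 3)
  10P = (6, 20)
  11P = (14, 18)
  12P = (5, 5)
  13P = (22, 9)
  14P = (3, 16)
Match found at i = 14.

k = 14


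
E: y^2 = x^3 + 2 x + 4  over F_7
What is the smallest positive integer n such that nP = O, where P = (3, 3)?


Compute successive multiples of P until we hit O:
  1P = (3, 3)
  2P = (2, 3)
  3P = (2, 4)
  4P = (3, 4)
  5P = O

ord(P) = 5


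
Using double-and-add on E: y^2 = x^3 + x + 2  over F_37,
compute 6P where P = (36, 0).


k = 6 = 110_2 (binary, LSB first: 011)
Double-and-add from P = (36, 0):
  bit 0 = 0: acc unchanged = O
  bit 1 = 1: acc = O + O = O
  bit 2 = 1: acc = O + O = O

6P = O


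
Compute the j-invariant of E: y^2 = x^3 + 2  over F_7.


Delta = -16(4 a^3 + 27 b^2) mod 7 = 1
-1728 * (4 a)^3 = -1728 * (4*0)^3 mod 7 = 0
j = 0 * 1^(-1) mod 7 = 0

j = 0 (mod 7)


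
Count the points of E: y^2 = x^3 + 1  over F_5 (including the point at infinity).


For each x in F_5, count y with y^2 = x^3 + 0 x + 1 mod 5:
  x = 0: RHS = 1, y in [1, 4]  -> 2 point(s)
  x = 2: RHS = 4, y in [2, 3]  -> 2 point(s)
  x = 4: RHS = 0, y in [0]  -> 1 point(s)
Affine points: 5. Add the point at infinity: total = 6.

#E(F_5) = 6


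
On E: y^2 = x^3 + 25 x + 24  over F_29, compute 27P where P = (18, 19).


k = 27 = 11011_2 (binary, LSB first: 11011)
Double-and-add from P = (18, 19):
  bit 0 = 1: acc = O + (18, 19) = (18, 19)
  bit 1 = 1: acc = (18, 19) + (26, 26) = (27, 13)
  bit 2 = 0: acc unchanged = (27, 13)
  bit 3 = 1: acc = (27, 13) + (2, 16) = (6, 10)
  bit 4 = 1: acc = (6, 10) + (16, 24) = (2, 13)

27P = (2, 13)


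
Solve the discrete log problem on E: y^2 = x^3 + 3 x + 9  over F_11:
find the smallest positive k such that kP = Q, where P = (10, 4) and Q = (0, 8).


Enumerate multiples of P until we hit Q = (0, 8):
  1P = (10, 4)
  2P = (6, 10)
  3P = (0, 3)
  4P = (2, 10)
  5P = (3, 10)
  6P = (3, 1)
  7P = (2, 1)
  8P = (0, 8)
Match found at i = 8.

k = 8


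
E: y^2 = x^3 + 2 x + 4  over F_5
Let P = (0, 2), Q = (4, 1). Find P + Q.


P != Q, so use the chord formula.
s = (y2 - y1) / (x2 - x1) = (4) / (4) mod 5 = 1
x3 = s^2 - x1 - x2 mod 5 = 1^2 - 0 - 4 = 2
y3 = s (x1 - x3) - y1 mod 5 = 1 * (0 - 2) - 2 = 1

P + Q = (2, 1)


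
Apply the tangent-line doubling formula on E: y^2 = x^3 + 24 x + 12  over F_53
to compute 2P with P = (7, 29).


Doubling: s = (3 x1^2 + a) / (2 y1)
s = (3*7^2 + 24) / (2*29) mod 53 = 13
x3 = s^2 - 2 x1 mod 53 = 13^2 - 2*7 = 49
y3 = s (x1 - x3) - y1 mod 53 = 13 * (7 - 49) - 29 = 8

2P = (49, 8)


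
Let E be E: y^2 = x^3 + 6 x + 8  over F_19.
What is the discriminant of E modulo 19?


4 a^3 + 27 b^2 = 4*6^3 + 27*8^2 = 864 + 1728 = 2592
Delta = -16 * (2592) = -41472
Delta mod 19 = 5

Delta = 5 (mod 19)


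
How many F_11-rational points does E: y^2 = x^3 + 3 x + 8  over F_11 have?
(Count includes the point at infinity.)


For each x in F_11, count y with y^2 = x^3 + 3 x + 8 mod 11:
  x = 1: RHS = 1, y in [1, 10]  -> 2 point(s)
  x = 2: RHS = 0, y in [0]  -> 1 point(s)
  x = 3: RHS = 0, y in [0]  -> 1 point(s)
  x = 5: RHS = 5, y in [4, 7]  -> 2 point(s)
  x = 6: RHS = 0, y in [0]  -> 1 point(s)
  x = 7: RHS = 9, y in [3, 8]  -> 2 point(s)
  x = 8: RHS = 5, y in [4, 7]  -> 2 point(s)
  x = 9: RHS = 5, y in [4, 7]  -> 2 point(s)
  x = 10: RHS = 4, y in [2, 9]  -> 2 point(s)
Affine points: 15. Add the point at infinity: total = 16.

#E(F_11) = 16


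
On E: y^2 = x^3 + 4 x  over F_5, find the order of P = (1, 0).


Compute successive multiples of P until we hit O:
  1P = (1, 0)
  2P = O

ord(P) = 2


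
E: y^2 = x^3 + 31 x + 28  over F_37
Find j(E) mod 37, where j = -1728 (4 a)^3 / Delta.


Delta = -16(4 a^3 + 27 b^2) mod 37 = 33
-1728 * (4 a)^3 = -1728 * (4*31)^3 mod 37 = 6
j = 6 * 33^(-1) mod 37 = 17

j = 17 (mod 37)


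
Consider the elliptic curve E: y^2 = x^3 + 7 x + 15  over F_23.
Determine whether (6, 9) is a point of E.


Check whether y^2 = x^3 + 7 x + 15 (mod 23) for (x, y) = (6, 9).
LHS: y^2 = 9^2 mod 23 = 12
RHS: x^3 + 7 x + 15 = 6^3 + 7*6 + 15 mod 23 = 20
LHS != RHS

No, not on the curve


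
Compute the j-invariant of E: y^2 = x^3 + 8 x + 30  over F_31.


Delta = -16(4 a^3 + 27 b^2) mod 31 = 1
-1728 * (4 a)^3 = -1728 * (4*8)^3 mod 31 = 8
j = 8 * 1^(-1) mod 31 = 8

j = 8 (mod 31)


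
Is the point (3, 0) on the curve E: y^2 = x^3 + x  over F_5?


Check whether y^2 = x^3 + 1 x + 0 (mod 5) for (x, y) = (3, 0).
LHS: y^2 = 0^2 mod 5 = 0
RHS: x^3 + 1 x + 0 = 3^3 + 1*3 + 0 mod 5 = 0
LHS = RHS

Yes, on the curve


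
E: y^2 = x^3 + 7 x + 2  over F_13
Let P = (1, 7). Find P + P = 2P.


Doubling: s = (3 x1^2 + a) / (2 y1)
s = (3*1^2 + 7) / (2*7) mod 13 = 10
x3 = s^2 - 2 x1 mod 13 = 10^2 - 2*1 = 7
y3 = s (x1 - x3) - y1 mod 13 = 10 * (1 - 7) - 7 = 11

2P = (7, 11)


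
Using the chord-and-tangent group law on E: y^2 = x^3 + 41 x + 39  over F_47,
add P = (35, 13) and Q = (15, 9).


P != Q, so use the chord formula.
s = (y2 - y1) / (x2 - x1) = (43) / (27) mod 47 = 19
x3 = s^2 - x1 - x2 mod 47 = 19^2 - 35 - 15 = 29
y3 = s (x1 - x3) - y1 mod 47 = 19 * (35 - 29) - 13 = 7

P + Q = (29, 7)


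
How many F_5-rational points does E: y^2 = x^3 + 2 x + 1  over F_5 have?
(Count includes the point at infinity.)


For each x in F_5, count y with y^2 = x^3 + 2 x + 1 mod 5:
  x = 0: RHS = 1, y in [1, 4]  -> 2 point(s)
  x = 1: RHS = 4, y in [2, 3]  -> 2 point(s)
  x = 3: RHS = 4, y in [2, 3]  -> 2 point(s)
Affine points: 6. Add the point at infinity: total = 7.

#E(F_5) = 7


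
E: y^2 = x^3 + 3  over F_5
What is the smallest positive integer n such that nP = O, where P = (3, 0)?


Compute successive multiples of P until we hit O:
  1P = (3, 0)
  2P = O

ord(P) = 2


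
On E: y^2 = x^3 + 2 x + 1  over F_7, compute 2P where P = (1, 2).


k = 2 = 10_2 (binary, LSB first: 01)
Double-and-add from P = (1, 2):
  bit 0 = 0: acc unchanged = O
  bit 1 = 1: acc = O + (0, 1) = (0, 1)

2P = (0, 1)


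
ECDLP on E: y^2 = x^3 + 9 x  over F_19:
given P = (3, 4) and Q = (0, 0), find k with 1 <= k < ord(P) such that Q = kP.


Enumerate multiples of P until we hit Q = (0, 0):
  1P = (3, 4)
  2P = (0, 0)
Match found at i = 2.

k = 2


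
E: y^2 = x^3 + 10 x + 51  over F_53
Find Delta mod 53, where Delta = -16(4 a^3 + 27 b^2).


4 a^3 + 27 b^2 = 4*10^3 + 27*51^2 = 4000 + 70227 = 74227
Delta = -16 * (74227) = -1187632
Delta mod 53 = 45

Delta = 45 (mod 53)


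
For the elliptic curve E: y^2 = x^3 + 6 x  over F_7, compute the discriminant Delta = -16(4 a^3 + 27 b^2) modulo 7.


4 a^3 + 27 b^2 = 4*6^3 + 27*0^2 = 864 + 0 = 864
Delta = -16 * (864) = -13824
Delta mod 7 = 1

Delta = 1 (mod 7)


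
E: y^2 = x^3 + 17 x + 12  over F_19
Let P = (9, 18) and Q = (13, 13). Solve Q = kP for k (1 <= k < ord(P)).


Enumerate multiples of P until we hit Q = (13, 13):
  1P = (9, 18)
  2P = (10, 17)
  3P = (1, 12)
  4P = (6, 8)
  5P = (13, 13)
Match found at i = 5.

k = 5


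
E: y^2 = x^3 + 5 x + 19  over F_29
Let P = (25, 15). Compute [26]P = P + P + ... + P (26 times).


k = 26 = 11010_2 (binary, LSB first: 01011)
Double-and-add from P = (25, 15):
  bit 0 = 0: acc unchanged = O
  bit 1 = 1: acc = O + (4, 25) = (4, 25)
  bit 2 = 0: acc unchanged = (4, 25)
  bit 3 = 1: acc = (4, 25) + (23, 11) = (26, 8)
  bit 4 = 1: acc = (26, 8) + (11, 19) = (12, 3)

26P = (12, 3)


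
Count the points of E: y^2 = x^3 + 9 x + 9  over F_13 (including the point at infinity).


For each x in F_13, count y with y^2 = x^3 + 9 x + 9 mod 13:
  x = 0: RHS = 9, y in [3, 10]  -> 2 point(s)
  x = 2: RHS = 9, y in [3, 10]  -> 2 point(s)
  x = 5: RHS = 10, y in [6, 7]  -> 2 point(s)
  x = 7: RHS = 12, y in [5, 8]  -> 2 point(s)
  x = 9: RHS = 0, y in [0]  -> 1 point(s)
  x = 11: RHS = 9, y in [3, 10]  -> 2 point(s)
  x = 12: RHS = 12, y in [5, 8]  -> 2 point(s)
Affine points: 13. Add the point at infinity: total = 14.

#E(F_13) = 14


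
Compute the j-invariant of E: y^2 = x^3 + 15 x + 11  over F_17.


Delta = -16(4 a^3 + 27 b^2) mod 17 = 5
-1728 * (4 a)^3 = -1728 * (4*15)^3 mod 17 = 5
j = 5 * 5^(-1) mod 17 = 1

j = 1 (mod 17)


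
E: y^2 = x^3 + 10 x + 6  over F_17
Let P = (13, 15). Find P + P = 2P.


Doubling: s = (3 x1^2 + a) / (2 y1)
s = (3*13^2 + 10) / (2*15) mod 17 = 11
x3 = s^2 - 2 x1 mod 17 = 11^2 - 2*13 = 10
y3 = s (x1 - x3) - y1 mod 17 = 11 * (13 - 10) - 15 = 1

2P = (10, 1)


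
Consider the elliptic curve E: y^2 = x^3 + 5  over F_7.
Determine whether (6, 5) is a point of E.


Check whether y^2 = x^3 + 0 x + 5 (mod 7) for (x, y) = (6, 5).
LHS: y^2 = 5^2 mod 7 = 4
RHS: x^3 + 0 x + 5 = 6^3 + 0*6 + 5 mod 7 = 4
LHS = RHS

Yes, on the curve


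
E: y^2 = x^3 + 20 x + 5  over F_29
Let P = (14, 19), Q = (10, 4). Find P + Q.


P != Q, so use the chord formula.
s = (y2 - y1) / (x2 - x1) = (14) / (25) mod 29 = 11
x3 = s^2 - x1 - x2 mod 29 = 11^2 - 14 - 10 = 10
y3 = s (x1 - x3) - y1 mod 29 = 11 * (14 - 10) - 19 = 25

P + Q = (10, 25)


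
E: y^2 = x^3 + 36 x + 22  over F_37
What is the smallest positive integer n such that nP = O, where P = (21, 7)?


Compute successive multiples of P until we hit O:
  1P = (21, 7)
  2P = (31, 16)
  3P = (18, 29)
  4P = (23, 20)
  5P = (26, 16)
  6P = (11, 11)
  7P = (17, 21)
  8P = (2, 19)
  ... (continuing to 35P)
  35P = O

ord(P) = 35


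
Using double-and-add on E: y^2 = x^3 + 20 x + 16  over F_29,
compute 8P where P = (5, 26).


k = 8 = 1000_2 (binary, LSB first: 0001)
Double-and-add from P = (5, 26):
  bit 0 = 0: acc unchanged = O
  bit 1 = 0: acc unchanged = O
  bit 2 = 0: acc unchanged = O
  bit 3 = 1: acc = O + (20, 8) = (20, 8)

8P = (20, 8)


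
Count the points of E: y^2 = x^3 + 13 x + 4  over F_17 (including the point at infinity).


For each x in F_17, count y with y^2 = x^3 + 13 x + 4 mod 17:
  x = 0: RHS = 4, y in [2, 15]  -> 2 point(s)
  x = 1: RHS = 1, y in [1, 16]  -> 2 point(s)
  x = 2: RHS = 4, y in [2, 15]  -> 2 point(s)
  x = 3: RHS = 2, y in [6, 11]  -> 2 point(s)
  x = 4: RHS = 1, y in [1, 16]  -> 2 point(s)
  x = 6: RHS = 9, y in [3, 14]  -> 2 point(s)
  x = 7: RHS = 13, y in [8, 9]  -> 2 point(s)
  x = 8: RHS = 8, y in [5, 12]  -> 2 point(s)
  x = 9: RHS = 0, y in [0]  -> 1 point(s)
  x = 11: RHS = 16, y in [4, 13]  -> 2 point(s)
  x = 12: RHS = 1, y in [1, 16]  -> 2 point(s)
  x = 15: RHS = 4, y in [2, 15]  -> 2 point(s)
Affine points: 23. Add the point at infinity: total = 24.

#E(F_17) = 24


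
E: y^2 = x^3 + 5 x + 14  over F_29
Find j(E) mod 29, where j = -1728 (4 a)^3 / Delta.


Delta = -16(4 a^3 + 27 b^2) mod 29 = 12
-1728 * (4 a)^3 = -1728 * (4*5)^3 mod 29 = 10
j = 10 * 12^(-1) mod 29 = 25

j = 25 (mod 29)


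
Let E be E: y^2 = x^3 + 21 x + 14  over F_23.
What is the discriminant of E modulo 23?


4 a^3 + 27 b^2 = 4*21^3 + 27*14^2 = 37044 + 5292 = 42336
Delta = -16 * (42336) = -677376
Delta mod 23 = 20

Delta = 20 (mod 23)


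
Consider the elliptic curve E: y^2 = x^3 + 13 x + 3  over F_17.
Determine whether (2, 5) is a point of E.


Check whether y^2 = x^3 + 13 x + 3 (mod 17) for (x, y) = (2, 5).
LHS: y^2 = 5^2 mod 17 = 8
RHS: x^3 + 13 x + 3 = 2^3 + 13*2 + 3 mod 17 = 3
LHS != RHS

No, not on the curve


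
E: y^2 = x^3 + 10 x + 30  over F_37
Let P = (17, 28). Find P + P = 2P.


Doubling: s = (3 x1^2 + a) / (2 y1)
s = (3*17^2 + 10) / (2*28) mod 37 = 15
x3 = s^2 - 2 x1 mod 37 = 15^2 - 2*17 = 6
y3 = s (x1 - x3) - y1 mod 37 = 15 * (17 - 6) - 28 = 26

2P = (6, 26)


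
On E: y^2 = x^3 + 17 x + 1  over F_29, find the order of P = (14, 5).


Compute successive multiples of P until we hit O:
  1P = (14, 5)
  2P = (0, 1)
  3P = (21, 22)
  4P = (7, 12)
  5P = (9, 19)
  6P = (15, 21)
  7P = (24, 9)
  8P = (19, 22)
  ... (continuing to 20P)
  20P = O

ord(P) = 20


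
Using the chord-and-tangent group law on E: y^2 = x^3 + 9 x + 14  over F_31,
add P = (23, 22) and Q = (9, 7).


P != Q, so use the chord formula.
s = (y2 - y1) / (x2 - x1) = (16) / (17) mod 31 = 21
x3 = s^2 - x1 - x2 mod 31 = 21^2 - 23 - 9 = 6
y3 = s (x1 - x3) - y1 mod 31 = 21 * (23 - 6) - 22 = 25

P + Q = (6, 25)


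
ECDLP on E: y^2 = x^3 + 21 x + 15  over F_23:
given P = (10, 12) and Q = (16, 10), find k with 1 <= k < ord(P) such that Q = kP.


Enumerate multiples of P until we hit Q = (16, 10):
  1P = (10, 12)
  2P = (4, 5)
  3P = (11, 6)
  4P = (15, 18)
  5P = (16, 13)
  6P = (13, 22)
  7P = (6, 9)
  8P = (9, 6)
  9P = (17, 15)
  10P = (22, 19)
  11P = (3, 17)
  12P = (3, 6)
  13P = (22, 4)
  14P = (17, 8)
  15P = (9, 17)
  16P = (6, 14)
  17P = (13, 1)
  18P = (16, 10)
Match found at i = 18.

k = 18


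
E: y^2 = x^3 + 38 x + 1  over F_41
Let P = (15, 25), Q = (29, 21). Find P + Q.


P != Q, so use the chord formula.
s = (y2 - y1) / (x2 - x1) = (37) / (14) mod 41 = 29
x3 = s^2 - x1 - x2 mod 41 = 29^2 - 15 - 29 = 18
y3 = s (x1 - x3) - y1 mod 41 = 29 * (15 - 18) - 25 = 11

P + Q = (18, 11)


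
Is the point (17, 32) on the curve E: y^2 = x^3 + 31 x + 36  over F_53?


Check whether y^2 = x^3 + 31 x + 36 (mod 53) for (x, y) = (17, 32).
LHS: y^2 = 32^2 mod 53 = 17
RHS: x^3 + 31 x + 36 = 17^3 + 31*17 + 36 mod 53 = 17
LHS = RHS

Yes, on the curve


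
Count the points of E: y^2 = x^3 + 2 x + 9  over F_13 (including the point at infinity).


For each x in F_13, count y with y^2 = x^3 + 2 x + 9 mod 13:
  x = 0: RHS = 9, y in [3, 10]  -> 2 point(s)
  x = 1: RHS = 12, y in [5, 8]  -> 2 point(s)
  x = 3: RHS = 3, y in [4, 9]  -> 2 point(s)
  x = 4: RHS = 3, y in [4, 9]  -> 2 point(s)
  x = 5: RHS = 1, y in [1, 12]  -> 2 point(s)
  x = 6: RHS = 3, y in [4, 9]  -> 2 point(s)
  x = 8: RHS = 4, y in [2, 11]  -> 2 point(s)
  x = 11: RHS = 10, y in [6, 7]  -> 2 point(s)
Affine points: 16. Add the point at infinity: total = 17.

#E(F_13) = 17


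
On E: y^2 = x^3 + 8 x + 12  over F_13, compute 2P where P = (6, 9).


Doubling: s = (3 x1^2 + a) / (2 y1)
s = (3*6^2 + 8) / (2*9) mod 13 = 5
x3 = s^2 - 2 x1 mod 13 = 5^2 - 2*6 = 0
y3 = s (x1 - x3) - y1 mod 13 = 5 * (6 - 0) - 9 = 8

2P = (0, 8)


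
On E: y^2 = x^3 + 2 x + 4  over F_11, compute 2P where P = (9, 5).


k = 2 = 10_2 (binary, LSB first: 01)
Double-and-add from P = (9, 5):
  bit 0 = 0: acc unchanged = O
  bit 1 = 1: acc = O + (2, 7) = (2, 7)

2P = (2, 7)


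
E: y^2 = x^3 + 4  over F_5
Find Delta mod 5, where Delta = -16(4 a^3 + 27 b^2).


4 a^3 + 27 b^2 = 4*0^3 + 27*4^2 = 0 + 432 = 432
Delta = -16 * (432) = -6912
Delta mod 5 = 3

Delta = 3 (mod 5)


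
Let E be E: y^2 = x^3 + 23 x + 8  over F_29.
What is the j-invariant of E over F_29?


Delta = -16(4 a^3 + 27 b^2) mod 29 = 9
-1728 * (4 a)^3 = -1728 * (4*23)^3 mod 29 = 21
j = 21 * 9^(-1) mod 29 = 12

j = 12 (mod 29)


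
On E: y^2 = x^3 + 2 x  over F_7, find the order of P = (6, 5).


Compute successive multiples of P until we hit O:
  1P = (6, 5)
  2P = (4, 3)
  3P = (5, 3)
  4P = (0, 0)
  5P = (5, 4)
  6P = (4, 4)
  7P = (6, 2)
  8P = O

ord(P) = 8


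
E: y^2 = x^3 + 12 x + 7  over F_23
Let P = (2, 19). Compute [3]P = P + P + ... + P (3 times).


k = 3 = 11_2 (binary, LSB first: 11)
Double-and-add from P = (2, 19):
  bit 0 = 1: acc = O + (2, 19) = (2, 19)
  bit 1 = 1: acc = (2, 19) + (5, 13) = (20, 17)

3P = (20, 17)


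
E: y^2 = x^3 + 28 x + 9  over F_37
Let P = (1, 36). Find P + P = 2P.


Doubling: s = (3 x1^2 + a) / (2 y1)
s = (3*1^2 + 28) / (2*36) mod 37 = 3
x3 = s^2 - 2 x1 mod 37 = 3^2 - 2*1 = 7
y3 = s (x1 - x3) - y1 mod 37 = 3 * (1 - 7) - 36 = 20

2P = (7, 20)


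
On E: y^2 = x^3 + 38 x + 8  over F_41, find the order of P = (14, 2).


Compute successive multiples of P until we hit O:
  1P = (14, 2)
  2P = (18, 28)
  3P = (0, 7)
  4P = (6, 1)
  5P = (5, 35)
  6P = (40, 25)
  7P = (36, 29)
  8P = (28, 33)
  ... (continuing to 33P)
  33P = O

ord(P) = 33


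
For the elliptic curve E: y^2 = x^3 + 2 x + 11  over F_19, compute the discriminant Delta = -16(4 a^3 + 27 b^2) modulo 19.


4 a^3 + 27 b^2 = 4*2^3 + 27*11^2 = 32 + 3267 = 3299
Delta = -16 * (3299) = -52784
Delta mod 19 = 17

Delta = 17 (mod 19)


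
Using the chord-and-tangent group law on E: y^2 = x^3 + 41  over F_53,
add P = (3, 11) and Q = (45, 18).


P != Q, so use the chord formula.
s = (y2 - y1) / (x2 - x1) = (7) / (42) mod 53 = 9
x3 = s^2 - x1 - x2 mod 53 = 9^2 - 3 - 45 = 33
y3 = s (x1 - x3) - y1 mod 53 = 9 * (3 - 33) - 11 = 37

P + Q = (33, 37)


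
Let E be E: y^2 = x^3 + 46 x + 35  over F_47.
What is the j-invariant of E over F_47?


Delta = -16(4 a^3 + 27 b^2) mod 47 = 37
-1728 * (4 a)^3 = -1728 * (4*46)^3 mod 47 = 1
j = 1 * 37^(-1) mod 47 = 14

j = 14 (mod 47)


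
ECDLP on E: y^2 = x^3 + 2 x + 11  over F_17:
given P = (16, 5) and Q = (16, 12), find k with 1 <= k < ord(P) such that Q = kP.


Enumerate multiples of P until we hit Q = (16, 12):
  1P = (16, 5)
  2P = (15, 4)
  3P = (4, 7)
  4P = (6, 16)
  5P = (11, 15)
  6P = (11, 2)
  7P = (6, 1)
  8P = (4, 10)
  9P = (15, 13)
  10P = (16, 12)
Match found at i = 10.

k = 10


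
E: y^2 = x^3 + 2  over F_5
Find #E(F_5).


For each x in F_5, count y with y^2 = x^3 + 0 x + 2 mod 5:
  x = 2: RHS = 0, y in [0]  -> 1 point(s)
  x = 3: RHS = 4, y in [2, 3]  -> 2 point(s)
  x = 4: RHS = 1, y in [1, 4]  -> 2 point(s)
Affine points: 5. Add the point at infinity: total = 6.

#E(F_5) = 6


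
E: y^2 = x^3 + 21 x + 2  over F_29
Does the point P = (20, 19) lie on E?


Check whether y^2 = x^3 + 21 x + 2 (mod 29) for (x, y) = (20, 19).
LHS: y^2 = 19^2 mod 29 = 13
RHS: x^3 + 21 x + 2 = 20^3 + 21*20 + 2 mod 29 = 12
LHS != RHS

No, not on the curve


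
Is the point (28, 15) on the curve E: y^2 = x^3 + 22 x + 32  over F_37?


Check whether y^2 = x^3 + 22 x + 32 (mod 37) for (x, y) = (28, 15).
LHS: y^2 = 15^2 mod 37 = 3
RHS: x^3 + 22 x + 32 = 28^3 + 22*28 + 32 mod 37 = 30
LHS != RHS

No, not on the curve


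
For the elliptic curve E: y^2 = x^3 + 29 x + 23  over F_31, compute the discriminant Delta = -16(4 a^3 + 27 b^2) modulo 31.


4 a^3 + 27 b^2 = 4*29^3 + 27*23^2 = 97556 + 14283 = 111839
Delta = -16 * (111839) = -1789424
Delta mod 31 = 20

Delta = 20 (mod 31)


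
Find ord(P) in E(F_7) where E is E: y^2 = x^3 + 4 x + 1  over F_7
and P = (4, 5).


Compute successive multiples of P until we hit O:
  1P = (4, 5)
  2P = (0, 6)
  3P = (0, 1)
  4P = (4, 2)
  5P = O

ord(P) = 5


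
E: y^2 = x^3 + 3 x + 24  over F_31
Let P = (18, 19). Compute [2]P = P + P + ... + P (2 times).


k = 2 = 10_2 (binary, LSB first: 01)
Double-and-add from P = (18, 19):
  bit 0 = 0: acc unchanged = O
  bit 1 = 1: acc = O + (30, 19) = (30, 19)

2P = (30, 19)


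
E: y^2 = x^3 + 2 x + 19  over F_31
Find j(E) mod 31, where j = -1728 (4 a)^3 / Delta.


Delta = -16(4 a^3 + 27 b^2) mod 31 = 24
-1728 * (4 a)^3 = -1728 * (4*2)^3 mod 31 = 4
j = 4 * 24^(-1) mod 31 = 26

j = 26 (mod 31)


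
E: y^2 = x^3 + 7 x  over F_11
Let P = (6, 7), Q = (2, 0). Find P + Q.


P != Q, so use the chord formula.
s = (y2 - y1) / (x2 - x1) = (4) / (7) mod 11 = 10
x3 = s^2 - x1 - x2 mod 11 = 10^2 - 6 - 2 = 4
y3 = s (x1 - x3) - y1 mod 11 = 10 * (6 - 4) - 7 = 2

P + Q = (4, 2)


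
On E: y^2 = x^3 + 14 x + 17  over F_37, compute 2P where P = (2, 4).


Doubling: s = (3 x1^2 + a) / (2 y1)
s = (3*2^2 + 14) / (2*4) mod 37 = 31
x3 = s^2 - 2 x1 mod 37 = 31^2 - 2*2 = 32
y3 = s (x1 - x3) - y1 mod 37 = 31 * (2 - 32) - 4 = 28

2P = (32, 28)


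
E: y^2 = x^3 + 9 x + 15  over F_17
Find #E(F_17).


For each x in F_17, count y with y^2 = x^3 + 9 x + 15 mod 17:
  x = 0: RHS = 15, y in [7, 10]  -> 2 point(s)
  x = 1: RHS = 8, y in [5, 12]  -> 2 point(s)
  x = 3: RHS = 1, y in [1, 16]  -> 2 point(s)
  x = 4: RHS = 13, y in [8, 9]  -> 2 point(s)
  x = 5: RHS = 15, y in [7, 10]  -> 2 point(s)
  x = 6: RHS = 13, y in [8, 9]  -> 2 point(s)
  x = 7: RHS = 13, y in [8, 9]  -> 2 point(s)
  x = 8: RHS = 4, y in [2, 15]  -> 2 point(s)
  x = 9: RHS = 9, y in [3, 14]  -> 2 point(s)
  x = 10: RHS = 0, y in [0]  -> 1 point(s)
  x = 11: RHS = 0, y in [0]  -> 1 point(s)
  x = 12: RHS = 15, y in [7, 10]  -> 2 point(s)
  x = 13: RHS = 0, y in [0]  -> 1 point(s)
Affine points: 23. Add the point at infinity: total = 24.

#E(F_17) = 24


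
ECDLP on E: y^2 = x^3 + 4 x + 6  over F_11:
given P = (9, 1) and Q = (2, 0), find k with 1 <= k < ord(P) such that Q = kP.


Enumerate multiples of P until we hit Q = (2, 0):
  1P = (9, 1)
  2P = (2, 0)
Match found at i = 2.

k = 2


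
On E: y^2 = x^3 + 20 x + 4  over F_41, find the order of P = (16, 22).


Compute successive multiples of P until we hit O:
  1P = (16, 22)
  2P = (18, 13)
  3P = (17, 3)
  4P = (0, 2)
  5P = (24, 9)
  6P = (3, 3)
  7P = (4, 5)
  8P = (25, 37)
  ... (continuing to 39P)
  39P = O

ord(P) = 39


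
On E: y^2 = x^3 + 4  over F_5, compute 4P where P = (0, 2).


k = 4 = 100_2 (binary, LSB first: 001)
Double-and-add from P = (0, 2):
  bit 0 = 0: acc unchanged = O
  bit 1 = 0: acc unchanged = O
  bit 2 = 1: acc = O + (0, 2) = (0, 2)

4P = (0, 2)


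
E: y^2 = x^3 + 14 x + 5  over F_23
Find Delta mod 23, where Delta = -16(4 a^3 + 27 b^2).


4 a^3 + 27 b^2 = 4*14^3 + 27*5^2 = 10976 + 675 = 11651
Delta = -16 * (11651) = -186416
Delta mod 23 = 22

Delta = 22 (mod 23)


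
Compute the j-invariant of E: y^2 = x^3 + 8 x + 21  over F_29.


Delta = -16(4 a^3 + 27 b^2) mod 29 = 20
-1728 * (4 a)^3 = -1728 * (4*8)^3 mod 29 = 5
j = 5 * 20^(-1) mod 29 = 22

j = 22 (mod 29)


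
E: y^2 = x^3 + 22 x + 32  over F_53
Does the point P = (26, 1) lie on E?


Check whether y^2 = x^3 + 22 x + 32 (mod 53) for (x, y) = (26, 1).
LHS: y^2 = 1^2 mod 53 = 1
RHS: x^3 + 22 x + 32 = 26^3 + 22*26 + 32 mod 53 = 1
LHS = RHS

Yes, on the curve


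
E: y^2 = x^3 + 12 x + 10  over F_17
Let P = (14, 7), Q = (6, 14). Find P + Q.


P != Q, so use the chord formula.
s = (y2 - y1) / (x2 - x1) = (7) / (9) mod 17 = 14
x3 = s^2 - x1 - x2 mod 17 = 14^2 - 14 - 6 = 6
y3 = s (x1 - x3) - y1 mod 17 = 14 * (14 - 6) - 7 = 3

P + Q = (6, 3)


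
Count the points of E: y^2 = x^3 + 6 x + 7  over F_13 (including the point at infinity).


For each x in F_13, count y with y^2 = x^3 + 6 x + 7 mod 13:
  x = 1: RHS = 1, y in [1, 12]  -> 2 point(s)
  x = 2: RHS = 1, y in [1, 12]  -> 2 point(s)
  x = 3: RHS = 0, y in [0]  -> 1 point(s)
  x = 4: RHS = 4, y in [2, 11]  -> 2 point(s)
  x = 6: RHS = 12, y in [5, 8]  -> 2 point(s)
  x = 9: RHS = 10, y in [6, 7]  -> 2 point(s)
  x = 10: RHS = 1, y in [1, 12]  -> 2 point(s)
  x = 11: RHS = 0, y in [0]  -> 1 point(s)
  x = 12: RHS = 0, y in [0]  -> 1 point(s)
Affine points: 15. Add the point at infinity: total = 16.

#E(F_13) = 16


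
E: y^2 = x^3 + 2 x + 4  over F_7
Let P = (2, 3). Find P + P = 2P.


Doubling: s = (3 x1^2 + a) / (2 y1)
s = (3*2^2 + 2) / (2*3) mod 7 = 0
x3 = s^2 - 2 x1 mod 7 = 0^2 - 2*2 = 3
y3 = s (x1 - x3) - y1 mod 7 = 0 * (2 - 3) - 3 = 4

2P = (3, 4)


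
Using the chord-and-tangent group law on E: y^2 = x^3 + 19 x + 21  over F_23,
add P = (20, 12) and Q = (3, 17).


P != Q, so use the chord formula.
s = (y2 - y1) / (x2 - x1) = (5) / (6) mod 23 = 20
x3 = s^2 - x1 - x2 mod 23 = 20^2 - 20 - 3 = 9
y3 = s (x1 - x3) - y1 mod 23 = 20 * (20 - 9) - 12 = 1

P + Q = (9, 1)


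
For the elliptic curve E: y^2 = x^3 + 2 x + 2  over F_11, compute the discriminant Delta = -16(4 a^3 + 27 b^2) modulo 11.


4 a^3 + 27 b^2 = 4*2^3 + 27*2^2 = 32 + 108 = 140
Delta = -16 * (140) = -2240
Delta mod 11 = 4

Delta = 4 (mod 11)


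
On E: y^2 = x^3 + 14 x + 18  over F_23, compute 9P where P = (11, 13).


k = 9 = 1001_2 (binary, LSB first: 1001)
Double-and-add from P = (11, 13):
  bit 0 = 1: acc = O + (11, 13) = (11, 13)
  bit 1 = 0: acc unchanged = (11, 13)
  bit 2 = 0: acc unchanged = (11, 13)
  bit 3 = 1: acc = (11, 13) + (22, 16) = (3, 8)

9P = (3, 8)


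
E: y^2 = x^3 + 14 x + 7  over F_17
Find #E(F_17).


For each x in F_17, count y with y^2 = x^3 + 14 x + 7 mod 17:
  x = 2: RHS = 9, y in [3, 14]  -> 2 point(s)
  x = 3: RHS = 8, y in [5, 12]  -> 2 point(s)
  x = 4: RHS = 8, y in [5, 12]  -> 2 point(s)
  x = 5: RHS = 15, y in [7, 10]  -> 2 point(s)
  x = 6: RHS = 1, y in [1, 16]  -> 2 point(s)
  x = 8: RHS = 2, y in [6, 11]  -> 2 point(s)
  x = 10: RHS = 8, y in [5, 12]  -> 2 point(s)
  x = 11: RHS = 13, y in [8, 9]  -> 2 point(s)
  x = 12: RHS = 16, y in [4, 13]  -> 2 point(s)
  x = 16: RHS = 9, y in [3, 14]  -> 2 point(s)
Affine points: 20. Add the point at infinity: total = 21.

#E(F_17) = 21


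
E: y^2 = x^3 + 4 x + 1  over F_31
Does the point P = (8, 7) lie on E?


Check whether y^2 = x^3 + 4 x + 1 (mod 31) for (x, y) = (8, 7).
LHS: y^2 = 7^2 mod 31 = 18
RHS: x^3 + 4 x + 1 = 8^3 + 4*8 + 1 mod 31 = 18
LHS = RHS

Yes, on the curve


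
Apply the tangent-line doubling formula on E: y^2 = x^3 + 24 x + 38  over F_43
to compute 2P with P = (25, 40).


Doubling: s = (3 x1^2 + a) / (2 y1)
s = (3*25^2 + 24) / (2*40) mod 43 = 6
x3 = s^2 - 2 x1 mod 43 = 6^2 - 2*25 = 29
y3 = s (x1 - x3) - y1 mod 43 = 6 * (25 - 29) - 40 = 22

2P = (29, 22)


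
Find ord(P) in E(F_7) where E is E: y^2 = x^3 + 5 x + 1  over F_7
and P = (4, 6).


Compute successive multiples of P until we hit O:
  1P = (4, 6)
  2P = (3, 6)
  3P = (0, 1)
  4P = (5, 5)
  5P = (6, 3)
  6P = (1, 0)
  7P = (6, 4)
  8P = (5, 2)
  ... (continuing to 12P)
  12P = O

ord(P) = 12


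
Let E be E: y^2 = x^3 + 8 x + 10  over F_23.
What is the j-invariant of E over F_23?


Delta = -16(4 a^3 + 27 b^2) mod 23 = 1
-1728 * (4 a)^3 = -1728 * (4*8)^3 mod 23 = 21
j = 21 * 1^(-1) mod 23 = 21

j = 21 (mod 23)


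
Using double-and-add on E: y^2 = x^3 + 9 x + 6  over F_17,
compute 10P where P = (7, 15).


k = 10 = 1010_2 (binary, LSB first: 0101)
Double-and-add from P = (7, 15):
  bit 0 = 0: acc unchanged = O
  bit 1 = 1: acc = O + (11, 5) = (11, 5)
  bit 2 = 0: acc unchanged = (11, 5)
  bit 3 = 1: acc = (11, 5) + (1, 13) = (7, 2)

10P = (7, 2)


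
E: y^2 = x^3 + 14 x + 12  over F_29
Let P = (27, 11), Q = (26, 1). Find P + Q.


P != Q, so use the chord formula.
s = (y2 - y1) / (x2 - x1) = (19) / (28) mod 29 = 10
x3 = s^2 - x1 - x2 mod 29 = 10^2 - 27 - 26 = 18
y3 = s (x1 - x3) - y1 mod 29 = 10 * (27 - 18) - 11 = 21

P + Q = (18, 21)


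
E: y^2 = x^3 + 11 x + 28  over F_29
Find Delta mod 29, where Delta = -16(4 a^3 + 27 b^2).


4 a^3 + 27 b^2 = 4*11^3 + 27*28^2 = 5324 + 21168 = 26492
Delta = -16 * (26492) = -423872
Delta mod 29 = 21

Delta = 21 (mod 29)


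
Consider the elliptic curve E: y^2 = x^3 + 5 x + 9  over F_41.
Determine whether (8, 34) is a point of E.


Check whether y^2 = x^3 + 5 x + 9 (mod 41) for (x, y) = (8, 34).
LHS: y^2 = 34^2 mod 41 = 8
RHS: x^3 + 5 x + 9 = 8^3 + 5*8 + 9 mod 41 = 28
LHS != RHS

No, not on the curve


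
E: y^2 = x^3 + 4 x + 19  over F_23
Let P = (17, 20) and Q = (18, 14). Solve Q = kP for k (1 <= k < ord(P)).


Enumerate multiples of P until we hit Q = (18, 14):
  1P = (17, 20)
  2P = (18, 14)
Match found at i = 2.

k = 2


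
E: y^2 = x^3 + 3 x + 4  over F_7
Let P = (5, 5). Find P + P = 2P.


Doubling: s = (3 x1^2 + a) / (2 y1)
s = (3*5^2 + 3) / (2*5) mod 7 = 5
x3 = s^2 - 2 x1 mod 7 = 5^2 - 2*5 = 1
y3 = s (x1 - x3) - y1 mod 7 = 5 * (5 - 1) - 5 = 1

2P = (1, 1)


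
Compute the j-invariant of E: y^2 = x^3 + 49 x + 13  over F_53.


Delta = -16(4 a^3 + 27 b^2) mod 53 = 41
-1728 * (4 a)^3 = -1728 * (4*49)^3 mod 53 = 3
j = 3 * 41^(-1) mod 53 = 13

j = 13 (mod 53)


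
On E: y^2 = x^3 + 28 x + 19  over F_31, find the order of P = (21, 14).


Compute successive multiples of P until we hit O:
  1P = (21, 14)
  2P = (25, 10)
  3P = (17, 13)
  4P = (26, 8)
  5P = (9, 15)
  6P = (15, 1)
  7P = (4, 28)
  8P = (7, 0)
  ... (continuing to 16P)
  16P = O

ord(P) = 16


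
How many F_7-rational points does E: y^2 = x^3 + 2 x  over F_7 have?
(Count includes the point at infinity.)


For each x in F_7, count y with y^2 = x^3 + 2 x + 0 mod 7:
  x = 0: RHS = 0, y in [0]  -> 1 point(s)
  x = 4: RHS = 2, y in [3, 4]  -> 2 point(s)
  x = 5: RHS = 2, y in [3, 4]  -> 2 point(s)
  x = 6: RHS = 4, y in [2, 5]  -> 2 point(s)
Affine points: 7. Add the point at infinity: total = 8.

#E(F_7) = 8


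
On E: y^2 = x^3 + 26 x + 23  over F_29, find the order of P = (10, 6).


Compute successive multiples of P until we hit O:
  1P = (10, 6)
  2P = (18, 28)
  3P = (14, 12)
  4P = (0, 9)
  5P = (13, 21)
  6P = (2, 5)
  7P = (22, 7)
  8P = (25, 0)
  ... (continuing to 16P)
  16P = O

ord(P) = 16


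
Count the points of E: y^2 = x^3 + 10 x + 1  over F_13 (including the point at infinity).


For each x in F_13, count y with y^2 = x^3 + 10 x + 1 mod 13:
  x = 0: RHS = 1, y in [1, 12]  -> 2 point(s)
  x = 1: RHS = 12, y in [5, 8]  -> 2 point(s)
  x = 2: RHS = 3, y in [4, 9]  -> 2 point(s)
  x = 4: RHS = 1, y in [1, 12]  -> 2 point(s)
  x = 6: RHS = 4, y in [2, 11]  -> 2 point(s)
  x = 9: RHS = 1, y in [1, 12]  -> 2 point(s)
  x = 10: RHS = 9, y in [3, 10]  -> 2 point(s)
  x = 11: RHS = 12, y in [5, 8]  -> 2 point(s)
  x = 12: RHS = 3, y in [4, 9]  -> 2 point(s)
Affine points: 18. Add the point at infinity: total = 19.

#E(F_13) = 19
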